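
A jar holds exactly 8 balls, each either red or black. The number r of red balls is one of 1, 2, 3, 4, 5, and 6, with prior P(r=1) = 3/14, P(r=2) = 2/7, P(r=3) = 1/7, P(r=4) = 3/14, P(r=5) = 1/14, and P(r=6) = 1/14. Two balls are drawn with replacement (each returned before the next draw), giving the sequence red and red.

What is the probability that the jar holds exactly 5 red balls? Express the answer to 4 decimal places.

0.1712

Under each hypothesis, the probability of the observed sequence is: P(data | r = 1) = (1/8)(1/8) = 1/64; P(data | r = 2) = (2/8)(2/8) = 1/16; P(data | r = 3) = (3/8)(3/8) = 9/64; P(data | r = 4) = (4/8)(4/8) = 1/4; P(data | r = 5) = (5/8)(5/8) = 25/64; P(data | r = 6) = (6/8)(6/8) = 9/16.
Multiplying each by its prior: 3/14 · 1/64 = 3/896, 2/7 · 1/16 = 1/56, 1/7 · 9/64 = 9/448, 3/14 · 1/4 = 3/56, 1/14 · 25/64 = 25/896, 1/14 · 9/16 = 9/224; with total 73/448.
Hence P(r = 5 | data) = (25/896) / (73/448) = 25/146.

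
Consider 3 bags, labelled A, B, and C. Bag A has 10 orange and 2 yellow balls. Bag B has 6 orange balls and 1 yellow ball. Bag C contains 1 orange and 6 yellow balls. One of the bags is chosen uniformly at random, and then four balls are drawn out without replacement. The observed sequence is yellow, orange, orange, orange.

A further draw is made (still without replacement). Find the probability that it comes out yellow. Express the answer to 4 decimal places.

Compute the likelihood of the observed sequence for each case: P(data | bag A) = (2/12)(10/11)(9/10)(8/9) = 4/33; P(data | bag B) = (1/7)(6/6)(5/5)(4/4) = 1/7; P(data | bag C) = (6/7)(1/6)(0/5) = 0.
Multiplying each by its prior: 1/3 · 4/33 = 4/99, 1/3 · 1/7 = 1/21, 1/3 · 0 = 0; with total 61/693.
Normalising, the posterior is P(bag A | data) = 28/61, P(bag B | data) = 33/61, P(bag C | data) = 0.
The predictive probability is P(yellow next | data) = (1/8)(28/61) + (0)(33/61) = 7/122.

0.0574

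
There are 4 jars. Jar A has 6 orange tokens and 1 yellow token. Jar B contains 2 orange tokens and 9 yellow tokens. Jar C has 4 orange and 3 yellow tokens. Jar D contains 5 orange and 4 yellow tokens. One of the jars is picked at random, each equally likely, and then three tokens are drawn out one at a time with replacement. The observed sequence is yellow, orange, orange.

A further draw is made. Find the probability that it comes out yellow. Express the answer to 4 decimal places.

0.3864

Compute the likelihood of the observed sequence for each case: P(data | jar A) = (1/7)(6/7)(6/7) = 0.10496; P(data | jar B) = (9/11)(2/11)(2/11) = 0.027047; P(data | jar C) = (3/7)(4/7)(4/7) = 0.13994; P(data | jar D) = (4/9)(5/9)(5/9) = 0.13717.
The prior-weighted likelihoods are 1/4 · 0.10496 = 0.026239, 1/4 · 0.027047 = 0.0067618, 1/4 · 0.13994 = 0.034985, 1/4 · 0.13717 = 0.034294; summing to 0.10228.
The posterior is then P(jar A | data) = 0.25654, P(jar B | data) = 0.066111, P(jar C | data) = 0.34206, P(jar D | data) = 0.33529.
Averaging over the posterior, P(yellow next | data) = (1/7)(0.25654) + (9/11)(0.066111) + (3/7)(0.34206) + (4/9)(0.33529) = 0.38635.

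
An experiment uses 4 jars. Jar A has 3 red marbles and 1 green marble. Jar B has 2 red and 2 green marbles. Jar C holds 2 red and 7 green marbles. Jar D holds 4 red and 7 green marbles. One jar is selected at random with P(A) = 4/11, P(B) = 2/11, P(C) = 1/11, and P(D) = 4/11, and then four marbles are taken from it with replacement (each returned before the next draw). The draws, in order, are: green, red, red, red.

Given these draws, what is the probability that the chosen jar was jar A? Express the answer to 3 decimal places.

0.622

Compute the likelihood of the observed sequence for each case: P(data | jar A) = (1/4)(3/4)(3/4)(3/4) = 0.10547; P(data | jar B) = (2/4)(2/4)(2/4)(2/4) = 0.0625; P(data | jar C) = (7/9)(2/9)(2/9)(2/9) = 0.0085353; P(data | jar D) = (7/11)(4/11)(4/11)(4/11) = 0.030599.
Multiplying each by its prior: 4/11 · 0.10547 = 0.038352, 2/11 · 0.0625 = 0.011364, 1/11 · 0.0085353 = 0.00077593, 4/11 · 0.030599 = 0.011127; summing to 0.061619.
Therefore the posterior P(jar A | data) = (0.038352) / (0.061619) = 0.62241.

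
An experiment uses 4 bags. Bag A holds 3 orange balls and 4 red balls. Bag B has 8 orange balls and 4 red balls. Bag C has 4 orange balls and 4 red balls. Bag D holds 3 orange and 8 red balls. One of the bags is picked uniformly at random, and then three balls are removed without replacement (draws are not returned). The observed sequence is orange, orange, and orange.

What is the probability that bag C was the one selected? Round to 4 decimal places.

0.1981

Compute the likelihood of the observed sequence for each case: P(data | bag A) = (3/7)(2/6)(1/5) = 0.028571; P(data | bag B) = (8/12)(7/11)(6/10) = 0.25455; P(data | bag C) = (4/8)(3/7)(2/6) = 0.071429; P(data | bag D) = (3/11)(2/10)(1/9) = 0.0060606.
The prior-weighted likelihoods are 1/4 · 0.028571 = 0.0071429, 1/4 · 0.25455 = 0.063636, 1/4 · 0.071429 = 0.017857, 1/4 · 0.0060606 = 0.0015152; with total 0.090152.
Therefore the posterior P(bag C | data) = (0.017857) / (0.090152) = 0.19808.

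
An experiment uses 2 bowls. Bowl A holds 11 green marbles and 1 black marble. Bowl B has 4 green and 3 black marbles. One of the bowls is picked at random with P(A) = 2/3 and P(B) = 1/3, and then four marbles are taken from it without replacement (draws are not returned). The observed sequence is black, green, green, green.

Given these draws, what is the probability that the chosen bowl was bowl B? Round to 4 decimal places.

0.3396

The likelihood of the observed sequence under each hypothesis: P(data | bowl A) = (1/12)(11/11)(10/10)(9/9) = 1/12; P(data | bowl B) = (3/7)(4/6)(3/5)(2/4) = 3/35.
Multiplying each by its prior: 2/3 · 1/12 = 1/18, 1/3 · 3/35 = 1/35; summing to 53/630.
So P(bowl B | data) = (1/35) / (53/630) = 18/53.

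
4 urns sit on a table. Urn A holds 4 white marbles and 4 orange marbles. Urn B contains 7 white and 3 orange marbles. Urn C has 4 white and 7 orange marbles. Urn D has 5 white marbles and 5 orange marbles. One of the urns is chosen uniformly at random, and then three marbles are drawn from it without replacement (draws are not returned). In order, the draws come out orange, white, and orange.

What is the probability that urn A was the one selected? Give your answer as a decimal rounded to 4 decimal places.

0.2802

Under each hypothesis, the probability of the observed sequence is: P(data | urn A) = (4/8)(4/7)(3/6) = 0.14286; P(data | urn B) = (3/10)(7/9)(2/8) = 0.058333; P(data | urn C) = (7/11)(4/10)(6/9) = 0.1697; P(data | urn D) = (5/10)(5/9)(4/8) = 0.13889.
Weighting by the prior gives 1/4 · 0.14286 = 0.035714, 1/4 · 0.058333 = 0.014583, 1/4 · 0.1697 = 0.042424, 1/4 · 0.13889 = 0.034722; with total 0.12744.
Therefore the posterior P(urn A | data) = (0.035714) / (0.12744) = 0.28023.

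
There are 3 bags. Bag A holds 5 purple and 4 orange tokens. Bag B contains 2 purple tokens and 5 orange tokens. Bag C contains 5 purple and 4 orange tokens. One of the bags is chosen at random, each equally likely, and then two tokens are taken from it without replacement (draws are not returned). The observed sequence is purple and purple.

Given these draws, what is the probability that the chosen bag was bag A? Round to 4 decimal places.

The likelihood of the observed sequence under each hypothesis: P(data | bag A) = (5/9)(4/8) = 5/18; P(data | bag B) = (2/7)(1/6) = 1/21; P(data | bag C) = (5/9)(4/8) = 5/18.
Weighting by the prior gives 1/3 · 5/18 = 5/54, 1/3 · 1/21 = 1/63, 1/3 · 5/18 = 5/54; summing to 38/189.
Hence P(bag A | data) = (5/54) / (38/189) = 35/76.

0.4605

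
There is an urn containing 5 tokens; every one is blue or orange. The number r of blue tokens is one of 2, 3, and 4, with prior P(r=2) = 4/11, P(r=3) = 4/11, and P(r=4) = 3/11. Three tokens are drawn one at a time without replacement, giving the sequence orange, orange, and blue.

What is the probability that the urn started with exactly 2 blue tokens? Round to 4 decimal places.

0.6667

The likelihood of the observed sequence under each hypothesis: P(data | r = 2) = (3/5)(2/4)(2/3) = 1/5; P(data | r = 3) = (2/5)(1/4)(3/3) = 1/10; P(data | r = 4) = (1/5)(0/4) = 0.
Multiplying each by its prior: 4/11 · 1/5 = 4/55, 4/11 · 1/10 = 2/55, 3/11 · 0 = 0; these sum to 6/55.
Hence P(r = 2 | data) = (4/55) / (6/55) = 2/3.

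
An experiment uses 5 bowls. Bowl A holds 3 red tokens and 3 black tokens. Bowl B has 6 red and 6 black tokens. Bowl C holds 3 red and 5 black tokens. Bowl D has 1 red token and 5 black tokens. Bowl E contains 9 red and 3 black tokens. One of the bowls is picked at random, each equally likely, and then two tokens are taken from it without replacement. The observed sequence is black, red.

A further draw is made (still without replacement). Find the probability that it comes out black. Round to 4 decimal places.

0.5550

Under each hypothesis, the probability of the observed sequence is: P(data | bowl A) = (3/6)(3/5) = 0.3; P(data | bowl B) = (6/12)(6/11) = 0.27273; P(data | bowl C) = (5/8)(3/7) = 0.26786; P(data | bowl D) = (5/6)(1/5) = 0.16667; P(data | bowl E) = (3/12)(9/11) = 0.20455.
Multiplying each by its prior: 1/5 · 0.3 = 0.06, 1/5 · 0.27273 = 0.054545, 1/5 · 0.26786 = 0.053571, 1/5 · 0.16667 = 0.033333, 1/5 · 0.20455 = 0.040909; with total 0.24236.
The posterior is then P(bowl A | data) = 0.24757, P(bowl B | data) = 0.22506, P(bowl C | data) = 0.22104, P(bowl D | data) = 0.13754, P(bowl E | data) = 0.1688.
Averaging over the posterior, P(black next | data) = (1/2)(0.24757) + (1/2)(0.22506) + (2/3)(0.22104) + (1)(0.13754) + (1/5)(0.1688) = 0.55497.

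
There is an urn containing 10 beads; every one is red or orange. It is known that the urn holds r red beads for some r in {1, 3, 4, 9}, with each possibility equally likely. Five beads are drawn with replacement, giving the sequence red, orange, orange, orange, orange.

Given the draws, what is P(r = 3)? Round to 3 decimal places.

0.380

Under each hypothesis, the probability of the observed sequence is: P(data | r = 1) = (1/10)(9/10)(9/10)(9/10)(9/10) = 0.06561; P(data | r = 3) = (3/10)(7/10)(7/10)(7/10)(7/10) = 0.07203; P(data | r = 4) = (4/10)(6/10)(6/10)(6/10)(6/10) = 0.05184; P(data | r = 9) = (9/10)(1/10)(1/10)(1/10)(1/10) = 9e-05.
Multiplying each by its prior: 1/4 · 0.06561 = 0.016403, 1/4 · 0.07203 = 0.018007, 1/4 · 0.05184 = 0.01296, 1/4 · 9e-05 = 2.25e-05; with total 0.047392.
By Bayes' rule, P(r = 3 | data) = (0.018007) / (0.047392) = 0.37997.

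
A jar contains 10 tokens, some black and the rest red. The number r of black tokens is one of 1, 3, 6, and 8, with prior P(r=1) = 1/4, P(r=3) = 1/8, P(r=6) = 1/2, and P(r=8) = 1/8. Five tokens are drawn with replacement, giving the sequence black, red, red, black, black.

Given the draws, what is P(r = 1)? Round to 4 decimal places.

The likelihood of the observed sequence under each hypothesis: P(data | r = 1) = (1/10)(9/10)(9/10)(1/10)(1/10) = 0.00081; P(data | r = 3) = (3/10)(7/10)(7/10)(3/10)(3/10) = 0.01323; P(data | r = 6) = (6/10)(4/10)(4/10)(6/10)(6/10) = 0.03456; P(data | r = 8) = (8/10)(2/10)(2/10)(8/10)(8/10) = 0.02048.
Multiplying each by its prior: 1/4 · 0.00081 = 0.0002025, 1/8 · 0.01323 = 0.0016538, 1/2 · 0.03456 = 0.01728, 1/8 · 0.02048 = 0.00256; these sum to 0.021696.
Therefore the posterior P(r = 1 | data) = (0.0002025) / (0.021696) = 0.0093334.

0.0093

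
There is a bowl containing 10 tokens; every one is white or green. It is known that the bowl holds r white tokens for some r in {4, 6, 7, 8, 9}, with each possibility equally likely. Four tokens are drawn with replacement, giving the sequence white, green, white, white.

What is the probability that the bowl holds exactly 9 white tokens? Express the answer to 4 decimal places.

The likelihood of the observed sequence under each hypothesis: P(data | r = 4) = (4/10)(6/10)(4/10)(4/10) = 0.0384; P(data | r = 6) = (6/10)(4/10)(6/10)(6/10) = 0.0864; P(data | r = 7) = (7/10)(3/10)(7/10)(7/10) = 0.1029; P(data | r = 8) = (8/10)(2/10)(8/10)(8/10) = 0.1024; P(data | r = 9) = (9/10)(1/10)(9/10)(9/10) = 0.0729.
The prior-weighted likelihoods are 1/5 · 0.0384 = 0.00768, 1/5 · 0.0864 = 0.01728, 1/5 · 0.1029 = 0.02058, 1/5 · 0.1024 = 0.02048, 1/5 · 0.0729 = 0.01458; summing to 0.0806.
Therefore the posterior P(r = 9 | data) = (0.01458) / (0.0806) = 0.18089.

0.1809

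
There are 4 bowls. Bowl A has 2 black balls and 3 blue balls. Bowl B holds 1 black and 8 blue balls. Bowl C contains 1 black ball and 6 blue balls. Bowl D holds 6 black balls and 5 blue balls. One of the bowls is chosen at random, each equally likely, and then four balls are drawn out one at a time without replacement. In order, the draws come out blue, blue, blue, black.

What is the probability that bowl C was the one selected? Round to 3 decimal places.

0.358

Compute the likelihood of the observed sequence for each case: P(data | bowl A) = (3/5)(2/4)(1/3)(2/2) = 0.1; P(data | bowl B) = (8/9)(7/8)(6/7)(1/6) = 0.11111; P(data | bowl C) = (6/7)(5/6)(4/5)(1/4) = 0.14286; P(data | bowl D) = (5/11)(4/10)(3/9)(6/8) = 0.045455.
Weighting by the prior gives 1/4 · 0.1 = 0.025, 1/4 · 0.11111 = 0.027778, 1/4 · 0.14286 = 0.035714, 1/4 · 0.045455 = 0.011364; with total 0.099856.
Therefore the posterior P(bowl C | data) = (0.035714) / (0.099856) = 0.35766.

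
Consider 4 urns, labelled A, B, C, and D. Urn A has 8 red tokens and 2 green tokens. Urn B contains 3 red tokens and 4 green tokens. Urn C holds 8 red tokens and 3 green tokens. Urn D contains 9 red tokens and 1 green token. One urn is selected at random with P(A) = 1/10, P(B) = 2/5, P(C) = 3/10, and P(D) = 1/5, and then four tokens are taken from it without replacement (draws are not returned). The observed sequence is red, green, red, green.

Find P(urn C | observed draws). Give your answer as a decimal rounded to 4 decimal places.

0.2585

For each hypothesis, P(data | H) works out to: P(data | urn A) = (8/10)(2/9)(7/8)(1/7) = 0.022222; P(data | urn B) = (3/7)(4/6)(2/5)(3/4) = 0.085714; P(data | urn C) = (8/11)(3/10)(7/9)(2/8) = 0.042424; P(data | urn D) = (9/10)(1/9)(8/8)(0/7) = 0.
The prior-weighted likelihoods are 1/10 · 0.022222 = 0.0022222, 2/5 · 0.085714 = 0.034286, 3/10 · 0.042424 = 0.012727, 1/5 · 0 = 0; with total 0.049235.
By Bayes' rule, P(urn C | data) = (0.012727) / (0.049235) = 0.2585.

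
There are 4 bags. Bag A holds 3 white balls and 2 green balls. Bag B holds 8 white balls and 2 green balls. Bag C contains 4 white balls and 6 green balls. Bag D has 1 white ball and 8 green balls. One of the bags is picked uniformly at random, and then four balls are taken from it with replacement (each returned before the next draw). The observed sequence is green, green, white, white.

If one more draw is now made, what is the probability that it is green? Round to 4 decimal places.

0.4742

The likelihood of the observed sequence under each hypothesis: P(data | bag A) = (2/5)(2/5)(3/5)(3/5) = 0.0576; P(data | bag B) = (2/10)(2/10)(8/10)(8/10) = 0.0256; P(data | bag C) = (6/10)(6/10)(4/10)(4/10) = 0.0576; P(data | bag D) = (8/9)(8/9)(1/9)(1/9) = 0.0097546.
Multiplying each by its prior: 1/4 · 0.0576 = 0.0144, 1/4 · 0.0256 = 0.0064, 1/4 · 0.0576 = 0.0144, 1/4 · 0.0097546 = 0.0024387; these sum to 0.037639.
Dividing through by the total gives posterior P(bag A | data) = 0.38259, P(bag B | data) = 0.17004, P(bag C | data) = 0.38259, P(bag D | data) = 0.064791.
The predictive probability is P(green next | data) = (2/5)(0.38259) + (1/5)(0.17004) + (3/5)(0.38259) + (8/9)(0.064791) = 0.47419.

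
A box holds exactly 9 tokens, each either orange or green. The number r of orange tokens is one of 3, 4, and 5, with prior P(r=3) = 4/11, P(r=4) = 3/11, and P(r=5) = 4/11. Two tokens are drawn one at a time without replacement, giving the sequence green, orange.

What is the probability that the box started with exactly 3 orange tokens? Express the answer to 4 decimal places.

0.3396

Under each hypothesis, the probability of the observed sequence is: P(data | r = 3) = (6/9)(3/8) = 1/4; P(data | r = 4) = (5/9)(4/8) = 5/18; P(data | r = 5) = (4/9)(5/8) = 5/18.
The prior-weighted likelihoods are 4/11 · 1/4 = 1/11, 3/11 · 5/18 = 5/66, 4/11 · 5/18 = 10/99; with total 53/198.
By Bayes' rule, P(r = 3 | data) = (1/11) / (53/198) = 18/53.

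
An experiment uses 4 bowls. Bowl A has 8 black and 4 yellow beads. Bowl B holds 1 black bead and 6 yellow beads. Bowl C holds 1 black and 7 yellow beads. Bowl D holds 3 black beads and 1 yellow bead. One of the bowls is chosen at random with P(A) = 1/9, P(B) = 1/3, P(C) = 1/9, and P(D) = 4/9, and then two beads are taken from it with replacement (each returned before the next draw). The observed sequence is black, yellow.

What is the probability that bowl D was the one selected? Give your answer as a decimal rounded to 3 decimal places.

For each hypothesis, P(data | H) works out to: P(data | bowl A) = (8/12)(4/12) = 0.22222; P(data | bowl B) = (1/7)(6/7) = 0.12245; P(data | bowl C) = (1/8)(7/8) = 0.10938; P(data | bowl D) = (3/4)(1/4) = 0.1875.
Multiplying each by its prior: 1/9 · 0.22222 = 0.024691, 1/3 · 0.12245 = 0.040816, 1/9 · 0.10938 = 0.012153, 4/9 · 0.1875 = 0.083333; these sum to 0.16099.
So P(bowl D | data) = (0.083333) / (0.16099) = 0.51762.

0.518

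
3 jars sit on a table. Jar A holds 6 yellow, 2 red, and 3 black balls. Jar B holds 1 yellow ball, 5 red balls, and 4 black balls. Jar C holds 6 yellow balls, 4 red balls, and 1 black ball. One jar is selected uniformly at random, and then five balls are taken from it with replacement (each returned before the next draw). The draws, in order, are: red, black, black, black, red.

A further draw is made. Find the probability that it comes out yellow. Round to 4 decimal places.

0.1205

Compute the likelihood of the observed sequence for each case: P(data | jar A) = (2/11)(3/11)(3/11)(3/11)(2/11) = 0.0006706; P(data | jar B) = (5/10)(4/10)(4/10)(4/10)(5/10) = 0.016; P(data | jar C) = (4/11)(1/11)(1/11)(1/11)(4/11) = 9.9347e-05.
Multiplying each by its prior: 1/3 · 0.0006706 = 0.00022353, 1/3 · 0.016 = 0.0053333, 1/3 · 9.9347e-05 = 3.3116e-05; summing to 0.00559.
The posterior is then P(jar A | data) = 0.039988, P(jar B | data) = 0.95409, P(jar C | data) = 0.0059241.
Averaging over the posterior, P(yellow next | data) = (6/11)(0.039988) + (1/10)(0.95409) + (6/11)(0.0059241) = 0.12045.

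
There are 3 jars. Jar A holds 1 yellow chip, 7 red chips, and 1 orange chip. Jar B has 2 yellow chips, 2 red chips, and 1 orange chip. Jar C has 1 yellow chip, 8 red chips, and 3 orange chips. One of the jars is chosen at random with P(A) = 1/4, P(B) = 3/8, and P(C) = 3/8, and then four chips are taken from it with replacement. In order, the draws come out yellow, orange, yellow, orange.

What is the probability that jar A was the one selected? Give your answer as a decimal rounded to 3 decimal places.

The likelihood of the observed sequence under each hypothesis: P(data | jar A) = (1/9)(1/9)(1/9)(1/9) = 0.00015242; P(data | jar B) = (2/5)(1/5)(2/5)(1/5) = 0.0064; P(data | jar C) = (1/12)(3/12)(1/12)(3/12) = 0.00043403.
Multiplying each by its prior: 1/4 · 0.00015242 = 3.8104e-05, 3/8 · 0.0064 = 0.0024, 3/8 · 0.00043403 = 0.00016276; with total 0.0026009.
Hence P(jar A | data) = (3.8104e-05) / (0.0026009) = 0.01465.

0.015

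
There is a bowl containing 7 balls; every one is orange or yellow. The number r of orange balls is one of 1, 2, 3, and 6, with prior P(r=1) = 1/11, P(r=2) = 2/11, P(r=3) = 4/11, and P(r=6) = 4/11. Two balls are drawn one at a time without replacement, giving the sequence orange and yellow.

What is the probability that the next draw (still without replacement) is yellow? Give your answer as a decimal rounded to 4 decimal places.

For each hypothesis, P(data | H) works out to: P(data | r = 1) = (1/7)(6/6) = 1/7; P(data | r = 2) = (2/7)(5/6) = 5/21; P(data | r = 3) = (3/7)(4/6) = 2/7; P(data | r = 6) = (6/7)(1/6) = 1/7.
Multiplying each by its prior: 1/11 · 1/7 = 1/77, 2/11 · 5/21 = 10/231, 4/11 · 2/7 = 8/77, 4/11 · 1/7 = 4/77; these sum to 7/33.
Normalising, the posterior is P(r = 1 | data) = 3/49, P(r = 2 | data) = 10/49, P(r = 3 | data) = 24/49, P(r = 6 | data) = 12/49.
Averaging over the posterior, P(yellow next | data) = (1)(3/49) + (4/5)(10/49) + (3/5)(24/49) + (0)(12/49) = 127/245.

0.5184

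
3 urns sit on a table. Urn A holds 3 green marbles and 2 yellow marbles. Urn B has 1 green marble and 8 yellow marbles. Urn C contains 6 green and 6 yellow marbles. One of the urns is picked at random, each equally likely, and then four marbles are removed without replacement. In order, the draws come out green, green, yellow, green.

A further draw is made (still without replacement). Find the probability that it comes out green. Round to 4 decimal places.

For each hypothesis, P(data | H) works out to: P(data | urn A) = (3/5)(2/4)(2/3)(1/2) = 1/10; P(data | urn B) = (1/9)(0/8) = 0; P(data | urn C) = (6/12)(5/11)(6/10)(4/9) = 2/33.
Multiplying each by its prior: 1/3 · 1/10 = 1/30, 1/3 · 0 = 0, 1/3 · 2/33 = 2/99; with total 53/990.
The posterior is then P(urn A | data) = 33/53, P(urn B | data) = 0, P(urn C | data) = 20/53.
Averaging over the posterior, P(green next | data) = (0)(33/53) + (3/8)(20/53) = 15/106.

0.1415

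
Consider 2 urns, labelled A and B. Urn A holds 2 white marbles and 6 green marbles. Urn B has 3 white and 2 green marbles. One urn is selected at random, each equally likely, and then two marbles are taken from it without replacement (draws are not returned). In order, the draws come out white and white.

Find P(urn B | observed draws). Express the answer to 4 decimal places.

0.8936

For each hypothesis, P(data | H) works out to: P(data | urn A) = (2/8)(1/7) = 1/28; P(data | urn B) = (3/5)(2/4) = 3/10.
The prior-weighted likelihoods are 1/2 · 1/28 = 1/56, 1/2 · 3/10 = 3/20; these sum to 47/280.
By Bayes' rule, P(urn B | data) = (3/20) / (47/280) = 42/47.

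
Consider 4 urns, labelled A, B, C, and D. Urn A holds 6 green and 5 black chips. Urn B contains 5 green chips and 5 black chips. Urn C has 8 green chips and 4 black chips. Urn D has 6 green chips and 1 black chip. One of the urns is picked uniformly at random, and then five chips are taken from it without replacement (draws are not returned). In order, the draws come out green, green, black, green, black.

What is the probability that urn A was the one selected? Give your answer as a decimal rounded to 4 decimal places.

The likelihood of the observed sequence under each hypothesis: P(data | urn A) = (6/11)(5/10)(5/9)(4/8)(4/7) = 0.04329; P(data | urn B) = (5/10)(4/9)(5/8)(3/7)(4/6) = 0.039683; P(data | urn C) = (8/12)(7/11)(4/10)(6/9)(3/8) = 0.042424; P(data | urn D) = (6/7)(5/6)(1/5)(4/4)(0/3) = 0.
Weighting by the prior gives 1/4 · 0.04329 = 0.010823, 1/4 · 0.039683 = 0.0099206, 1/4 · 0.042424 = 0.010606, 1/4 · 0 = 0; with total 0.031349.
By Bayes' rule, P(urn A | data) = (0.010823) / (0.031349) = 0.34522.

0.3452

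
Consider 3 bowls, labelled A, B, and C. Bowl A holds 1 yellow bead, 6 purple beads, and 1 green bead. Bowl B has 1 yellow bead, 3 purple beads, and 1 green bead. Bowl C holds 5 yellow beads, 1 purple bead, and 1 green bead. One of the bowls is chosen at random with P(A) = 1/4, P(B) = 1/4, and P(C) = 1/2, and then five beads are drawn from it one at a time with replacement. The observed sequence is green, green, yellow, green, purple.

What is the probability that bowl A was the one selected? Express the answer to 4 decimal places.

The likelihood of the observed sequence under each hypothesis: P(data | bowl A) = (1/8)(1/8)(1/8)(1/8)(6/8) = 0.00018311; P(data | bowl B) = (1/5)(1/5)(1/5)(1/5)(3/5) = 0.00096; P(data | bowl C) = (1/7)(1/7)(5/7)(1/7)(1/7) = 0.0002975.
Weighting by the prior gives 1/4 · 0.00018311 = 4.5776e-05, 1/4 · 0.00096 = 0.00024, 1/2 · 0.0002975 = 0.00014875; summing to 0.00043452.
By Bayes' rule, P(bowl A | data) = (4.5776e-05) / (0.00043452) = 0.10535.

0.1053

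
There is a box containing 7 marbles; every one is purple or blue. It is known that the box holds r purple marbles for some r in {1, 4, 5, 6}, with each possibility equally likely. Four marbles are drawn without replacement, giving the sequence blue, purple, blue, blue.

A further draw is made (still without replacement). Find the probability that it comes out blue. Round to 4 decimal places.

For each hypothesis, P(data | H) works out to: P(data | r = 1) = (6/7)(1/6)(5/5)(4/4) = 1/7; P(data | r = 4) = (3/7)(4/6)(2/5)(1/4) = 1/35; P(data | r = 5) = (2/7)(5/6)(1/5)(0/4) = 0; P(data | r = 6) = (1/7)(6/6)(0/5) = 0.
Weighting by the prior gives 1/4 · 1/7 = 1/28, 1/4 · 1/35 = 1/140, 1/4 · 0 = 0, 1/4 · 0 = 0; with total 3/70.
Normalising, the posterior is P(r = 1 | data) = 5/6, P(r = 4 | data) = 1/6, P(r = 5 | data) = 0, P(r = 6 | data) = 0.
The predictive probability is P(blue next | data) = (1)(5/6) + (0)(1/6) = 5/6.

0.8333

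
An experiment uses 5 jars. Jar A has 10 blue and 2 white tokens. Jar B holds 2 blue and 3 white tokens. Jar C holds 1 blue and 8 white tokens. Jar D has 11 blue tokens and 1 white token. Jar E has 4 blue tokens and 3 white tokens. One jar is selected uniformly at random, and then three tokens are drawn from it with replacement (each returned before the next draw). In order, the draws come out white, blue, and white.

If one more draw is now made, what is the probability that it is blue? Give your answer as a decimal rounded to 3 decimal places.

0.416

The likelihood of the observed sequence under each hypothesis: P(data | jar A) = (2/12)(10/12)(2/12) = 0.023148; P(data | jar B) = (3/5)(2/5)(3/5) = 0.144; P(data | jar C) = (8/9)(1/9)(8/9) = 0.087791; P(data | jar D) = (1/12)(11/12)(1/12) = 0.0063657; P(data | jar E) = (3/7)(4/7)(3/7) = 0.10496.
Weighting by the prior gives 1/5 · 0.023148 = 0.0046296, 1/5 · 0.144 = 0.0288, 1/5 · 0.087791 = 0.017558, 1/5 · 0.0063657 = 0.0012731, 1/5 · 0.10496 = 0.020991; these sum to 0.073252.
The posterior is then P(jar A | data) = 0.063201, P(jar B | data) = 0.39316, P(jar C | data) = 0.2397, P(jar D | data) = 0.01738, P(jar E | data) = 0.28656.
The predictive probability is P(blue next | data) = (5/6)(0.063201) + (2/5)(0.39316) + (1/9)(0.2397) + (11/12)(0.01738) + (4/7)(0.28656) = 0.41625.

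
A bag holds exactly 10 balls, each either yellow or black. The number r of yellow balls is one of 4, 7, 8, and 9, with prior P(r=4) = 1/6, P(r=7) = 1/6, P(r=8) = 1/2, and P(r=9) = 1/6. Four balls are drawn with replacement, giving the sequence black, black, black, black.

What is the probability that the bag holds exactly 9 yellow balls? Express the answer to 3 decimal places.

0.001

Compute the likelihood of the observed sequence for each case: P(data | r = 4) = (6/10)(6/10)(6/10)(6/10) = 0.1296; P(data | r = 7) = (3/10)(3/10)(3/10)(3/10) = 0.0081; P(data | r = 8) = (2/10)(2/10)(2/10)(2/10) = 0.0016; P(data | r = 9) = (1/10)(1/10)(1/10)(1/10) = 0.0001.
The prior-weighted likelihoods are 1/6 · 0.1296 = 0.0216, 1/6 · 0.0081 = 0.00135, 1/2 · 0.0016 = 0.0008, 1/6 · 0.0001 = 1.6667e-05; summing to 0.023767.
By Bayes' rule, P(r = 9 | data) = (1.6667e-05) / (0.023767) = 0.00070126.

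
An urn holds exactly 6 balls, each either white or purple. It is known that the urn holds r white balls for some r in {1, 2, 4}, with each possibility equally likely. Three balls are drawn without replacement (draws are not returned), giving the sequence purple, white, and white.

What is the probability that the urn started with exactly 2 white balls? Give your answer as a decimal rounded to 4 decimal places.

0.2500

For each hypothesis, P(data | H) works out to: P(data | r = 1) = (5/6)(1/5)(0/4) = 0; P(data | r = 2) = (4/6)(2/5)(1/4) = 1/15; P(data | r = 4) = (2/6)(4/5)(3/4) = 1/5.
Multiplying each by its prior: 1/3 · 0 = 0, 1/3 · 1/15 = 1/45, 1/3 · 1/5 = 1/15; summing to 4/45.
Hence P(r = 2 | data) = (1/45) / (4/45) = 1/4.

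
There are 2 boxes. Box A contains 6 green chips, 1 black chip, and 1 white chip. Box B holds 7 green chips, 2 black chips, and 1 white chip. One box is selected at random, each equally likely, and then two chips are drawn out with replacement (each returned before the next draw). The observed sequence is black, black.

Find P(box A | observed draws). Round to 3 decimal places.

The likelihood of the observed sequence under each hypothesis: P(data | box A) = (1/8)(1/8) = 0.015625; P(data | box B) = (2/10)(2/10) = 0.04.
Weighting by the prior gives 1/2 · 0.015625 = 0.0078125, 1/2 · 0.04 = 0.02; summing to 0.027813.
Therefore the posterior P(box A | data) = (0.0078125) / (0.027813) = 0.2809.

0.281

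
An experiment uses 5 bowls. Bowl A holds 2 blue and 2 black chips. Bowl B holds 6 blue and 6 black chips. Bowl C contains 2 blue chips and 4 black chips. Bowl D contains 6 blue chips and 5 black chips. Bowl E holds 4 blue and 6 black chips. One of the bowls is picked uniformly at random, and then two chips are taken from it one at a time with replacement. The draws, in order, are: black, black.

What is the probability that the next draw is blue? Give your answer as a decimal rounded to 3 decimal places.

Compute the likelihood of the observed sequence for each case: P(data | bowl A) = (2/4)(2/4) = 0.25; P(data | bowl B) = (6/12)(6/12) = 0.25; P(data | bowl C) = (4/6)(4/6) = 0.44444; P(data | bowl D) = (5/11)(5/11) = 0.20661; P(data | bowl E) = (6/10)(6/10) = 0.36.
Weighting by the prior gives 1/5 · 0.25 = 0.05, 1/5 · 0.25 = 0.05, 1/5 · 0.44444 = 0.088889, 1/5 · 0.20661 = 0.041322, 1/5 · 0.36 = 0.072; with total 0.30221.
Dividing through by the total gives posterior P(bowl A | data) = 0.16545, P(bowl B | data) = 0.16545, P(bowl C | data) = 0.29413, P(bowl D | data) = 0.13673, P(bowl E | data) = 0.23824.
So P(blue next | data) = Σ P(blue next | H) P(H | data) = (1/2)(0.16545) + (1/2)(0.16545) + (1/3)(0.29413) + (6/11)(0.13673) + (2/5)(0.23824) = 0.43337.

0.433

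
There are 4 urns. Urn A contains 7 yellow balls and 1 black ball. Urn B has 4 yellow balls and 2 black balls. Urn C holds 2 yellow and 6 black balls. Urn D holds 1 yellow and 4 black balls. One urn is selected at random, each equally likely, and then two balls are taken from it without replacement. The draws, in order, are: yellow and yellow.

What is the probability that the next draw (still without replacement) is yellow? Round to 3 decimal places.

0.696

Under each hypothesis, the probability of the observed sequence is: P(data | urn A) = (7/8)(6/7) = 3/4; P(data | urn B) = (4/6)(3/5) = 2/5; P(data | urn C) = (2/8)(1/7) = 1/28; P(data | urn D) = (1/5)(0/4) = 0.
Multiplying each by its prior: 1/4 · 3/4 = 3/16, 1/4 · 2/5 = 1/10, 1/4 · 1/28 = 1/112, 1/4 · 0 = 0; with total 83/280.
Normalising, the posterior is P(urn A | data) = 105/166, P(urn B | data) = 28/83, P(urn C | data) = 5/166, P(urn D | data) = 0.
So P(yellow next | data) = Σ P(yellow next | H) P(H | data) = (5/6)(105/166) + (1/2)(28/83) + (0)(5/166) = 231/332.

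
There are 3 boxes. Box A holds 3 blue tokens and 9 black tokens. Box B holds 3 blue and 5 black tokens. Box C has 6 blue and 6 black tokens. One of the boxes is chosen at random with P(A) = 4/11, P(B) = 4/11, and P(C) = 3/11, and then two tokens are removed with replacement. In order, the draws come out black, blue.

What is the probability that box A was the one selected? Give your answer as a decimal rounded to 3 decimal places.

0.308

Compute the likelihood of the observed sequence for each case: P(data | box A) = (9/12)(3/12) = 3/16; P(data | box B) = (5/8)(3/8) = 15/64; P(data | box C) = (6/12)(6/12) = 1/4.
The prior-weighted likelihoods are 4/11 · 3/16 = 3/44, 4/11 · 15/64 = 15/176, 3/11 · 1/4 = 3/44; with total 39/176.
Hence P(box A | data) = (3/44) / (39/176) = 4/13.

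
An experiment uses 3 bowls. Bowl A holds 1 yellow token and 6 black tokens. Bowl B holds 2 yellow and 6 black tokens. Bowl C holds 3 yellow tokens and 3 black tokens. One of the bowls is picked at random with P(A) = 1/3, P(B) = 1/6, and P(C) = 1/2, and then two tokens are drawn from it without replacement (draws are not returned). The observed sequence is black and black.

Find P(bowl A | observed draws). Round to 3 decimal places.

The likelihood of the observed sequence under each hypothesis: P(data | bowl A) = (6/7)(5/6) = 5/7; P(data | bowl B) = (6/8)(5/7) = 15/28; P(data | bowl C) = (3/6)(2/5) = 1/5.
Multiplying each by its prior: 1/3 · 5/7 = 5/21, 1/6 · 15/28 = 5/56, 1/2 · 1/5 = 1/10; with total 359/840.
Therefore the posterior P(bowl A | data) = (5/21) / (359/840) = 200/359.

0.557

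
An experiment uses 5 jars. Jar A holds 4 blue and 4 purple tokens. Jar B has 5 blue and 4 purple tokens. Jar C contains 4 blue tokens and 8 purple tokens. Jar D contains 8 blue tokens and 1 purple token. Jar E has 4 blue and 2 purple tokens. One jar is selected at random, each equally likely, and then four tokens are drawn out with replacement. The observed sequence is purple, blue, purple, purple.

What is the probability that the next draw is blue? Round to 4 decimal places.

For each hypothesis, P(data | H) works out to: P(data | jar A) = (4/8)(4/8)(4/8)(4/8) = 0.0625; P(data | jar B) = (4/9)(5/9)(4/9)(4/9) = 0.048773; P(data | jar C) = (8/12)(4/12)(8/12)(8/12) = 0.098765; P(data | jar D) = (1/9)(8/9)(1/9)(1/9) = 0.0012193; P(data | jar E) = (2/6)(4/6)(2/6)(2/6) = 0.024691.
Multiplying each by its prior: 1/5 · 0.0625 = 0.0125, 1/5 · 0.048773 = 0.0097546, 1/5 · 0.098765 = 0.019753, 1/5 · 0.0012193 = 0.00024387, 1/5 · 0.024691 = 0.0049383; summing to 0.04719.
The posterior is then P(jar A | data) = 0.26489, P(jar B | data) = 0.20671, P(jar C | data) = 0.41859, P(jar D | data) = 0.0051678, P(jar E | data) = 0.10465.
The predictive probability is P(blue next | data) = (1/2)(0.26489) + (5/9)(0.20671) + (1/3)(0.41859) + (8/9)(0.0051678) + (2/3)(0.10465) = 0.46117.

0.4612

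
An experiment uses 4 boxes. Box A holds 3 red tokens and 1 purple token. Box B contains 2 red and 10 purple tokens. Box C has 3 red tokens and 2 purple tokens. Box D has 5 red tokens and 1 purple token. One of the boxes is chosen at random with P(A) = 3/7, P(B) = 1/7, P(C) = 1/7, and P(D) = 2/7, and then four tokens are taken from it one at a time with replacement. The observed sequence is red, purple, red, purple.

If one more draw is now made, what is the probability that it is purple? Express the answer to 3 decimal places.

For each hypothesis, P(data | H) works out to: P(data | box A) = (3/4)(1/4)(3/4)(1/4) = 0.035156; P(data | box B) = (2/12)(10/12)(2/12)(10/12) = 0.01929; P(data | box C) = (3/5)(2/5)(3/5)(2/5) = 0.0576; P(data | box D) = (5/6)(1/6)(5/6)(1/6) = 0.01929.
Multiplying each by its prior: 3/7 · 0.035156 = 0.015067, 1/7 · 0.01929 = 0.0027557, 1/7 · 0.0576 = 0.0082286, 2/7 · 0.01929 = 0.0055115; with total 0.031563.
The posterior is then P(box A | data) = 0.47737, P(box B | data) = 0.08731, P(box C | data) = 0.26071, P(box D | data) = 0.17462.
The predictive probability is P(purple next | data) = (1/4)(0.47737) + (5/6)(0.08731) + (2/5)(0.26071) + (1/6)(0.17462) = 0.32548.

0.325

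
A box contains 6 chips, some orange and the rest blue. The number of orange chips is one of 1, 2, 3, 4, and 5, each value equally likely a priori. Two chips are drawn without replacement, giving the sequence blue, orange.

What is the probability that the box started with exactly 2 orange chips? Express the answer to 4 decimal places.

The likelihood of the observed sequence under each hypothesis: P(data | r = 1) = (5/6)(1/5) = 1/6; P(data | r = 2) = (4/6)(2/5) = 4/15; P(data | r = 3) = (3/6)(3/5) = 3/10; P(data | r = 4) = (2/6)(4/5) = 4/15; P(data | r = 5) = (1/6)(5/5) = 1/6.
Multiplying each by its prior: 1/5 · 1/6 = 1/30, 1/5 · 4/15 = 4/75, 1/5 · 3/10 = 3/50, 1/5 · 4/15 = 4/75, 1/5 · 1/6 = 1/30; with total 7/30.
Hence P(r = 2 | data) = (4/75) / (7/30) = 8/35.

0.2286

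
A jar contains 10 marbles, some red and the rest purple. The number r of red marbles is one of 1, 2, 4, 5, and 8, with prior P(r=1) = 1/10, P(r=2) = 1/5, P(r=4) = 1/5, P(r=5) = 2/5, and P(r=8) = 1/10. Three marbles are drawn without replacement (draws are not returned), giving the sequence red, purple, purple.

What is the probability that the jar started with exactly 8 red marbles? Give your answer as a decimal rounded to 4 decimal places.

0.0168

For each hypothesis, P(data | H) works out to: P(data | r = 1) = (1/10)(9/9)(8/8) = 1/10; P(data | r = 2) = (2/10)(8/9)(7/8) = 7/45; P(data | r = 4) = (4/10)(6/9)(5/8) = 1/6; P(data | r = 5) = (5/10)(5/9)(4/8) = 5/36; P(data | r = 8) = (8/10)(2/9)(1/8) = 1/45.
Multiplying each by its prior: 1/10 · 1/10 = 1/100, 1/5 · 7/45 = 7/225, 1/5 · 1/6 = 1/30, 2/5 · 5/36 = 1/18, 1/10 · 1/45 = 1/450; these sum to 119/900.
By Bayes' rule, P(r = 8 | data) = (1/450) / (119/900) = 2/119.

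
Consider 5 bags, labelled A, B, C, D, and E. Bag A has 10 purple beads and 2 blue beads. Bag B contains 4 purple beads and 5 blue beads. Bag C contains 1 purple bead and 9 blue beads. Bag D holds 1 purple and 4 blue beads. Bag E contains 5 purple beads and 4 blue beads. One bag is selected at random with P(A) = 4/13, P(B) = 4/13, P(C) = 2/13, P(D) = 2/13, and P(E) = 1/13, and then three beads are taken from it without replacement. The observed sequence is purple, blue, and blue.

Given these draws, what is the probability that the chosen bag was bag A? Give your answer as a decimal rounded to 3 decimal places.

0.043

Under each hypothesis, the probability of the observed sequence is: P(data | bag A) = (10/12)(2/11)(1/10) = 0.015152; P(data | bag B) = (4/9)(5/8)(4/7) = 0.15873; P(data | bag C) = (1/10)(9/9)(8/8) = 0.1; P(data | bag D) = (1/5)(4/4)(3/3) = 0.2; P(data | bag E) = (5/9)(4/8)(3/7) = 0.11905.
The prior-weighted likelihoods are 4/13 · 0.015152 = 0.004662, 4/13 · 0.15873 = 0.04884, 2/13 · 0.1 = 0.015385, 2/13 · 0.2 = 0.030769, 1/13 · 0.11905 = 0.0091575; with total 0.10881.
Therefore the posterior P(bag A | data) = (0.004662) / (0.10881) = 0.042844.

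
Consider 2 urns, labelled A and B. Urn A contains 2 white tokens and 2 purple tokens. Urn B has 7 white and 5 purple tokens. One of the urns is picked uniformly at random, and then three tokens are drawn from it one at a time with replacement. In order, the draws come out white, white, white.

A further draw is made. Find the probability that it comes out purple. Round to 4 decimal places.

0.4489

Compute the likelihood of the observed sequence for each case: P(data | urn A) = (2/4)(2/4)(2/4) = 0.125; P(data | urn B) = (7/12)(7/12)(7/12) = 0.1985.
The prior-weighted likelihoods are 1/2 · 0.125 = 0.0625, 1/2 · 0.1985 = 0.099248; summing to 0.16175.
Normalising, the posterior is P(urn A | data) = 0.3864, P(urn B | data) = 0.6136.
The predictive probability is P(purple next | data) = (1/2)(0.3864) + (5/12)(0.6136) = 0.44887.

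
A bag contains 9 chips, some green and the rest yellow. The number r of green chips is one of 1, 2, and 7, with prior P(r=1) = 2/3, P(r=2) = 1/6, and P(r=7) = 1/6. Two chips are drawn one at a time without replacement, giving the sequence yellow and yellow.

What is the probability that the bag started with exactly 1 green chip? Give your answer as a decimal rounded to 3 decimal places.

0.836

For each hypothesis, P(data | H) works out to: P(data | r = 1) = (8/9)(7/8) = 7/9; P(data | r = 2) = (7/9)(6/8) = 7/12; P(data | r = 7) = (2/9)(1/8) = 1/36.
Weighting by the prior gives 2/3 · 7/9 = 14/27, 1/6 · 7/12 = 7/72, 1/6 · 1/36 = 1/216; these sum to 67/108.
So P(r = 1 | data) = (14/27) / (67/108) = 56/67.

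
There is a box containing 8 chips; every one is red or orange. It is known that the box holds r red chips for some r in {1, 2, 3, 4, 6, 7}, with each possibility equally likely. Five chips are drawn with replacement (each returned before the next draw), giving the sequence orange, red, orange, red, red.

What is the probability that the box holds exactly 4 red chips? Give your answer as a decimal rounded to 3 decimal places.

0.316

For each hypothesis, P(data | H) works out to: P(data | r = 1) = (7/8)(1/8)(7/8)(1/8)(1/8) = 0.0014954; P(data | r = 2) = (6/8)(2/8)(6/8)(2/8)(2/8) = 0.0087891; P(data | r = 3) = (5/8)(3/8)(5/8)(3/8)(3/8) = 0.020599; P(data | r = 4) = (4/8)(4/8)(4/8)(4/8)(4/8) = 0.03125; P(data | r = 6) = (2/8)(6/8)(2/8)(6/8)(6/8) = 0.026367; P(data | r = 7) = (1/8)(7/8)(1/8)(7/8)(7/8) = 0.010468.
Weighting by the prior gives 1/6 · 0.0014954 = 0.00024923, 1/6 · 0.0087891 = 0.0014648, 1/6 · 0.020599 = 0.0034332, 1/6 · 0.03125 = 0.0052083, 1/6 · 0.026367 = 0.0043945, 1/6 · 0.010468 = 0.0017446; summing to 0.016495.
Therefore the posterior P(r = 4 | data) = (0.0052083) / (0.016495) = 0.31576.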